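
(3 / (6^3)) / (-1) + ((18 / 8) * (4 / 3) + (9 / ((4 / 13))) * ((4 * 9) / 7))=77321 / 504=153.41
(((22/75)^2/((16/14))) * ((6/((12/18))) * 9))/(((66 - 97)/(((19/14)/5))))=-20691/387500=-0.05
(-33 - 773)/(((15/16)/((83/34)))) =-535184/255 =-2098.76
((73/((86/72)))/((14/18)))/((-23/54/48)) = -61305984/6923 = -8855.41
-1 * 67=-67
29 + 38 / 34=512 / 17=30.12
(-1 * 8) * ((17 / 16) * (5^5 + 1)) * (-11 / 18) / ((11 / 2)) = 8857 / 3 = 2952.33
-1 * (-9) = 9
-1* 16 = -16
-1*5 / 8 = -5 / 8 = -0.62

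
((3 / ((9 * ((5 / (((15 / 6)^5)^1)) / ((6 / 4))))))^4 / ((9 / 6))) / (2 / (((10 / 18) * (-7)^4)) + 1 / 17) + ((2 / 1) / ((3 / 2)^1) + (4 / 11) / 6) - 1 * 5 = 114179202284672301 / 1135993683968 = 100510.42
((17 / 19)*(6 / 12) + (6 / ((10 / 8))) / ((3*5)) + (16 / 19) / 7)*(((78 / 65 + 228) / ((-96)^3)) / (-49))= 1127473 / 240242688000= 0.00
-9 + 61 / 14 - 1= -79 / 14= -5.64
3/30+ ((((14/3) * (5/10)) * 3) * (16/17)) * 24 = 26897/170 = 158.22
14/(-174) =-7/87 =-0.08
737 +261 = 998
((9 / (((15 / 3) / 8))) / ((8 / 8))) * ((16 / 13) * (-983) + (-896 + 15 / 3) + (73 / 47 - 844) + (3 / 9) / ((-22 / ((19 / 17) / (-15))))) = -121065010204 / 2856425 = -42383.40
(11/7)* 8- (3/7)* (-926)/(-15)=-13.89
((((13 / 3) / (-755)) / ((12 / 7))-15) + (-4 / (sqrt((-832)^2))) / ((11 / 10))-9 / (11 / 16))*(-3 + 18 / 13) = 1528968847 / 33685080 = 45.39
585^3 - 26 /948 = 94895570237 /474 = 200201624.97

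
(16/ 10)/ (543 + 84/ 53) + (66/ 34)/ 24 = 1645129/ 19626840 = 0.08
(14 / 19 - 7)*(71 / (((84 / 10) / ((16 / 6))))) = -24140 / 171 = -141.17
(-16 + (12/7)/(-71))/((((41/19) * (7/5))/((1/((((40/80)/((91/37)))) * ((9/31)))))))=-89.87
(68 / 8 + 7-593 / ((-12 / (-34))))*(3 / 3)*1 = -4994 / 3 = -1664.67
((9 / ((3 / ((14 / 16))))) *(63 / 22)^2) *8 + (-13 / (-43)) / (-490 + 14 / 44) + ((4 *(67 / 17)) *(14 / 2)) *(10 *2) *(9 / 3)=25893192283339 / 3811530492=6793.38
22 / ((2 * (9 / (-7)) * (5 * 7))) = -11 / 45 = -0.24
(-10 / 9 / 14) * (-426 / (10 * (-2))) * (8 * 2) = -27.05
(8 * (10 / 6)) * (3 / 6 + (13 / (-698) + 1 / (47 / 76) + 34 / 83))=136582480 / 4084347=33.44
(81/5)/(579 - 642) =-0.26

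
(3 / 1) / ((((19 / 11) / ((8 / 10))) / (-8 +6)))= -264 / 95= -2.78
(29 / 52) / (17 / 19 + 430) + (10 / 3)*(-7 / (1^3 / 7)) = -23178123 / 141908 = -163.33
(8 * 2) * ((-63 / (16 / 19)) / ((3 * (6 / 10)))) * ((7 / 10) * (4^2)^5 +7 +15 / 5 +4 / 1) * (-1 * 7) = 3416850066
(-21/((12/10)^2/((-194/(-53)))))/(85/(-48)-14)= 135800/40121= 3.38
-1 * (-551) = 551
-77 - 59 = -136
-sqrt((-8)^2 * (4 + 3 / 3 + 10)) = -8 * sqrt(15) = -30.98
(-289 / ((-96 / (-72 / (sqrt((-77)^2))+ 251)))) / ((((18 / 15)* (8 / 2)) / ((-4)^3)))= -10037.33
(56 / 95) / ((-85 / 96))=-5376 / 8075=-0.67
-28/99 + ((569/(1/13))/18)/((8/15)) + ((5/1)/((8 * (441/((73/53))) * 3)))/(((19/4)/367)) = 180615605693/234477936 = 770.29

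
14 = 14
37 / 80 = 0.46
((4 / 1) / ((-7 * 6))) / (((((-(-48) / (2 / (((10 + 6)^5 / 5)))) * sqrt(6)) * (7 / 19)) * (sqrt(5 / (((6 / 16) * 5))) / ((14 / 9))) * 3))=-95 / 14269022208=-0.00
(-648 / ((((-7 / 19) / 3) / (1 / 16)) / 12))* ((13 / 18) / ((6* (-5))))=-6669 / 70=-95.27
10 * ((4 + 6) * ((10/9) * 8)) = 8000/9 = 888.89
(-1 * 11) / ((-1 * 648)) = 11 / 648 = 0.02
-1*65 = -65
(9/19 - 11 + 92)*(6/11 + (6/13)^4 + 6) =3205363104/5969249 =536.98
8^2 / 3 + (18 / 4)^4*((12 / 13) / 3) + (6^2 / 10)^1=117863 / 780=151.11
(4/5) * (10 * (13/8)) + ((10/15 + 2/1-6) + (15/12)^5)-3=29855/3072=9.72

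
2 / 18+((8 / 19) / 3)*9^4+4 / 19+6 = 158545 / 171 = 927.16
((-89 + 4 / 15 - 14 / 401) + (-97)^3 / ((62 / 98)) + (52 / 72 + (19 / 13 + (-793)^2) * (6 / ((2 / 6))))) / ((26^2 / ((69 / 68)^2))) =75989821040030023 / 5051425358720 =15043.24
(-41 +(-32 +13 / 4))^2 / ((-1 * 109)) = -77841 / 1744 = -44.63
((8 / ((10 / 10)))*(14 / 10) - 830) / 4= -204.70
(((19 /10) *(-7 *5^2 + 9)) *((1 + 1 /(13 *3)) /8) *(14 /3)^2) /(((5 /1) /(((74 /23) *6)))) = -45745616 /13455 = -3399.90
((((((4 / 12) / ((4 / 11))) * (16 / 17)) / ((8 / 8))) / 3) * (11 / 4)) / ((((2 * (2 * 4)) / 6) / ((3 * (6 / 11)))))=0.49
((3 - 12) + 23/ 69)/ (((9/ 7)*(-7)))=26/ 27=0.96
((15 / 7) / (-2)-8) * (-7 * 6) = 381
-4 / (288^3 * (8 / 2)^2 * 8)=-1 / 764411904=-0.00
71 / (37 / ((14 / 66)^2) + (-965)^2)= 3479 / 45670318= 0.00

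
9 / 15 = 3 / 5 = 0.60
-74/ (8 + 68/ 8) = -4.48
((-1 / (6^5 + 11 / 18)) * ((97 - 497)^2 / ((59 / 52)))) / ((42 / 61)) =-26.34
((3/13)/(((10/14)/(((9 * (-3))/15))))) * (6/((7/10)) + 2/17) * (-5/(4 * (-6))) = -4653/4420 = -1.05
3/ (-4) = -3/ 4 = -0.75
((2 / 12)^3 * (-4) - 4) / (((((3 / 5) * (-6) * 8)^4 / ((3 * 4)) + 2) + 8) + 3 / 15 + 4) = -135625 / 1935396882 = -0.00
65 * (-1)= -65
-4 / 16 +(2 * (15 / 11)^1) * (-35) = -4211 / 44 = -95.70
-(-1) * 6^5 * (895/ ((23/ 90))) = 626356800/ 23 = 27232904.35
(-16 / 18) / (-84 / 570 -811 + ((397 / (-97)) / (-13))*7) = 479180 / 436083273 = 0.00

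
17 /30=0.57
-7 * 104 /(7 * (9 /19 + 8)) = -1976 /161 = -12.27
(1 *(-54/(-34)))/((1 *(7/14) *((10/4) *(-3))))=-36/85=-0.42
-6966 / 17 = -409.76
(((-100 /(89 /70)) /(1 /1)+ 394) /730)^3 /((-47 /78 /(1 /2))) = -0.07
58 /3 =19.33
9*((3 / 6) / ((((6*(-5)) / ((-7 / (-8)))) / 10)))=-21 / 16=-1.31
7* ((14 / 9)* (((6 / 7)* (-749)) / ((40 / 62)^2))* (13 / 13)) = -5038523 / 300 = -16795.08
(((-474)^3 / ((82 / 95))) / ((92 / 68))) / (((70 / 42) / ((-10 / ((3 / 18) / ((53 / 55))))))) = 32816021084208 / 10373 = 3163599834.59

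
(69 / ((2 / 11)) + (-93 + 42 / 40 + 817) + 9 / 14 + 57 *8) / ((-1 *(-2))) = 780.60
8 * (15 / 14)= 8.57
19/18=1.06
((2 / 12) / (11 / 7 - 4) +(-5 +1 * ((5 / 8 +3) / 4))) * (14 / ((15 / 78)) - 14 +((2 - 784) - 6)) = 12383639 / 4080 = 3035.21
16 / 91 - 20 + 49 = 29.18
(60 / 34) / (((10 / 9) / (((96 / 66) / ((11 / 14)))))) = 6048 / 2057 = 2.94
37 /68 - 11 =-711 /68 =-10.46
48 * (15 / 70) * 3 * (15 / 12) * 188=50760 / 7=7251.43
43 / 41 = 1.05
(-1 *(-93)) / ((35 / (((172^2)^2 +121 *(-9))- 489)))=81394667454 / 35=2325561927.26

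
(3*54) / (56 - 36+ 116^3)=81 / 780458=0.00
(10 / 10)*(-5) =-5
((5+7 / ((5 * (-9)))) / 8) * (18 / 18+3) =109 / 45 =2.42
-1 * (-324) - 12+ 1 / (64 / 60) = 5007 / 16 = 312.94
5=5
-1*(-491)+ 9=500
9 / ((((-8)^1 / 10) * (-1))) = 45 / 4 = 11.25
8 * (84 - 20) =512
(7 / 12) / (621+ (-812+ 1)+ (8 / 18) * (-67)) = -21 / 7912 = -0.00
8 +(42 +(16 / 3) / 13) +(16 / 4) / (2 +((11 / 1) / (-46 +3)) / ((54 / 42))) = 1430674 / 27183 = 52.63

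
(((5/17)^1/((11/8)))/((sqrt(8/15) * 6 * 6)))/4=5 * sqrt(30)/13464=0.00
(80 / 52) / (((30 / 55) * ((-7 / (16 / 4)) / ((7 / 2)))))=-5.64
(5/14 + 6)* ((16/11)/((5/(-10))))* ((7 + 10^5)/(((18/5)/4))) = -1424099680/693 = -2054977.89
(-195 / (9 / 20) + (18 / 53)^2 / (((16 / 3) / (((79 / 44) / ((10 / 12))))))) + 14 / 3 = -1589271787 / 3707880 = -428.62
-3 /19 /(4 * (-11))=3 /836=0.00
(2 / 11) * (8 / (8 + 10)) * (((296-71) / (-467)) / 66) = -100 / 169521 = -0.00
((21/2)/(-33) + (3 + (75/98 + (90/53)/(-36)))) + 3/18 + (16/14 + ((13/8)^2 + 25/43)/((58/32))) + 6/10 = 7.09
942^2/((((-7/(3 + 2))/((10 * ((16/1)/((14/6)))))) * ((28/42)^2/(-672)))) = 65715642514.29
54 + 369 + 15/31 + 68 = 15236/31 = 491.48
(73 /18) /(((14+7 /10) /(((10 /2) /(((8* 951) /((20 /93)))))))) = 9125 /234020178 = 0.00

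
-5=-5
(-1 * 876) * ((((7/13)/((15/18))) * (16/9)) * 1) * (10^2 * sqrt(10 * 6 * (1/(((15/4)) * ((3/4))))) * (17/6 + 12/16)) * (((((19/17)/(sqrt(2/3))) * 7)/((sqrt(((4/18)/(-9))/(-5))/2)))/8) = -5611025280 * sqrt(5)/221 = -56772099.32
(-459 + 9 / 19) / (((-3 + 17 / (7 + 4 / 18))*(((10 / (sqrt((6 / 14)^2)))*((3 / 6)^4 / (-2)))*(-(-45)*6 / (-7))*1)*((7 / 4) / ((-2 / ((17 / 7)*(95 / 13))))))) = -1.62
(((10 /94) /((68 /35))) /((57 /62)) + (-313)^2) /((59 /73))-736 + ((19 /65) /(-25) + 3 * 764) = 1072151451662969 /8732870250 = 122771.94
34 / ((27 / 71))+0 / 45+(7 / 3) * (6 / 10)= 12259 / 135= 90.81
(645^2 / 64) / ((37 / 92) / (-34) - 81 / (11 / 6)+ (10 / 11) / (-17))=-10844385 / 73816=-146.91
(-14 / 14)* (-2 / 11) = 2 / 11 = 0.18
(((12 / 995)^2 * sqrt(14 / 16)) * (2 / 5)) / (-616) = -9 * sqrt(14) / 381159625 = -0.00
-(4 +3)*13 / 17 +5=-6 / 17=-0.35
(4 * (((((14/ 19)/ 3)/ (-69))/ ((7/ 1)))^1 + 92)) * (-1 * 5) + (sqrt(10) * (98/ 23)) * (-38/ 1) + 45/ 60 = -28934921/ 15732 - 3724 * sqrt(10)/ 23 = -2351.25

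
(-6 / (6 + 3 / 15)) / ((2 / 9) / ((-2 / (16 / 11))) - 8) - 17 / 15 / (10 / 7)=-633803 / 939300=-0.67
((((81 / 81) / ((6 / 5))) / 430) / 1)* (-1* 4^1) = -1 / 129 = -0.01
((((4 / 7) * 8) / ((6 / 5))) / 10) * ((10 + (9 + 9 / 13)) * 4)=8192 / 273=30.01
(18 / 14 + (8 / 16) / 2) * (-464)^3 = -1073896448 / 7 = -153413778.29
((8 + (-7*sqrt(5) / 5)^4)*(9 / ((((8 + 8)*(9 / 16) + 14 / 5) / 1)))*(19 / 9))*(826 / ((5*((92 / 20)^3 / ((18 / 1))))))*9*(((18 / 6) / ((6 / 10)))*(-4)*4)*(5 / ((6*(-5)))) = 7472152800 / 12167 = 614132.72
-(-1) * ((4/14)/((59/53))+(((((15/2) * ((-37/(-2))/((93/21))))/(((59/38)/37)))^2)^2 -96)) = 389478449572477819003139927/1253351382985072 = 310749606901.83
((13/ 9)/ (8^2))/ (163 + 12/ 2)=1/ 7488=0.00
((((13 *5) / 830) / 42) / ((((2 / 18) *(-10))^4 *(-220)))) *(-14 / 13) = 2187 / 365200000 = 0.00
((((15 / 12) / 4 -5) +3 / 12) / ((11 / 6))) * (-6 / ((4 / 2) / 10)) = 3195 / 44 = 72.61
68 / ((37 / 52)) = 3536 / 37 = 95.57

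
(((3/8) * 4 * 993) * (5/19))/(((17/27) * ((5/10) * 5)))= 80433/323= 249.02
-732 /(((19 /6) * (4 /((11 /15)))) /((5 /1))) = -4026 /19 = -211.89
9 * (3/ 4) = 27/ 4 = 6.75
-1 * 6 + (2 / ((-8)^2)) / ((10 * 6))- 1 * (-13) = 7.00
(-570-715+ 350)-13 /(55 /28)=-51789 /55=-941.62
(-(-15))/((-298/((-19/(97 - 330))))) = -285/69434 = -0.00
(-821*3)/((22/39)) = -96057/22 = -4366.23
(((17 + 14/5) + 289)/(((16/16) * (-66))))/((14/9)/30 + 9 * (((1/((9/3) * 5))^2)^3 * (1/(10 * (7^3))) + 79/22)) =-111710812500/772867429693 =-0.14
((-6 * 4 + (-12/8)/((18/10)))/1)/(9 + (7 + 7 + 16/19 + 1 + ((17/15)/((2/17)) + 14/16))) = -0.70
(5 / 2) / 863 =5 / 1726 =0.00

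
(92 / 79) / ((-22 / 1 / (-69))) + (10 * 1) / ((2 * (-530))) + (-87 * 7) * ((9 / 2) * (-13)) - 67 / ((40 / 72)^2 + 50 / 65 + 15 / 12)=303343001854 / 8520545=35601.36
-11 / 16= -0.69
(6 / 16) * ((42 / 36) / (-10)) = -7 / 160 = -0.04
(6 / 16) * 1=3 / 8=0.38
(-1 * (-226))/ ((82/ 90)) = 10170/ 41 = 248.05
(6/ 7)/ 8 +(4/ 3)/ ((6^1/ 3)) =65/ 84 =0.77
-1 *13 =-13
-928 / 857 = -1.08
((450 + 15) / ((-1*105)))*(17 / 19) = -527 / 133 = -3.96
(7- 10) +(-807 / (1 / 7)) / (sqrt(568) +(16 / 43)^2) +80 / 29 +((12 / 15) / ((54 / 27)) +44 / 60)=26619151708 / 11731789485- 6437602283 * sqrt(142) / 323635572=-234.77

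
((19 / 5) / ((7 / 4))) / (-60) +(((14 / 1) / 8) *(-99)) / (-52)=3.30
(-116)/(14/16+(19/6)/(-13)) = -183.72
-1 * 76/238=-38/119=-0.32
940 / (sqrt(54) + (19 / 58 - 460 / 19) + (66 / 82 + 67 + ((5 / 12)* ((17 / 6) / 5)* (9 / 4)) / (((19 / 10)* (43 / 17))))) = 666588050821692992 / 30355364709251727 - 45415660727032832* sqrt(6) / 30355364709251727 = 18.29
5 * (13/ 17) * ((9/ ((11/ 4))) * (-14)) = -32760/ 187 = -175.19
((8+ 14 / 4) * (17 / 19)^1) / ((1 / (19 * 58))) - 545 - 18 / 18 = 10793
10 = 10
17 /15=1.13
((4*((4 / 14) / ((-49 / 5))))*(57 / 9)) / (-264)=95 / 33957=0.00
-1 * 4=-4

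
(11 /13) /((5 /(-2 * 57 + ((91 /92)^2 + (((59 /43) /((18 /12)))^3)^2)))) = -48240441518639197069 /2535287838282585360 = -19.03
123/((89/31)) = 3813/89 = 42.84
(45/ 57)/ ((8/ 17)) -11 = -1417/ 152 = -9.32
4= 4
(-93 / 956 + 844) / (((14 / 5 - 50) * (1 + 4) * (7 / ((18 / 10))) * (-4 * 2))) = 1037277 / 9024640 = 0.11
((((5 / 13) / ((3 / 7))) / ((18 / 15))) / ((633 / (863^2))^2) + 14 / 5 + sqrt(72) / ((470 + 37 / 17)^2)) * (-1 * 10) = -485347068098039 / 46880613 - 17340 * sqrt(2) / 64432729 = -10352831.10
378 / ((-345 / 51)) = -6426 / 115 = -55.88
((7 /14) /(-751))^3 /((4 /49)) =-49 /13554072032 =-0.00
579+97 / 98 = 56839 / 98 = 579.99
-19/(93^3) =-19/804357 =-0.00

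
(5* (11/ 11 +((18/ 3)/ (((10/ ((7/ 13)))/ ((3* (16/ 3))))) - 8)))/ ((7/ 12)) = -204/ 13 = -15.69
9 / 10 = 0.90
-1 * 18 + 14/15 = -256/15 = -17.07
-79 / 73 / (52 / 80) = -1580 / 949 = -1.66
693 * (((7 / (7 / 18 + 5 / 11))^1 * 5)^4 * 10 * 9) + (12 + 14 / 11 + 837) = 1582345694372989690313 / 8555759531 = 184945087416.22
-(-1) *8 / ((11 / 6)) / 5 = 0.87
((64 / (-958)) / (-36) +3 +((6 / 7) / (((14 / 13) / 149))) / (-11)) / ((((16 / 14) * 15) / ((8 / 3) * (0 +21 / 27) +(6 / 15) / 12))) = -5142628259 / 5377541400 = -0.96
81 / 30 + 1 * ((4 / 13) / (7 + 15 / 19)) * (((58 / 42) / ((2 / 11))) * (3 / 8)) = 2.81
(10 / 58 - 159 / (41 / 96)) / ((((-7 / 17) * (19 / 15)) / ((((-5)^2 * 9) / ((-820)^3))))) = -203085009 / 697533451328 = -0.00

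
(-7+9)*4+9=17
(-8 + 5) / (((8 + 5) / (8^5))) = -98304 / 13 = -7561.85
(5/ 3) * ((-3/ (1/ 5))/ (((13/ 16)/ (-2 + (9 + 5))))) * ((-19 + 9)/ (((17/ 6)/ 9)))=2592000/ 221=11728.51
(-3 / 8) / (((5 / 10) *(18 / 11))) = -11 / 24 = -0.46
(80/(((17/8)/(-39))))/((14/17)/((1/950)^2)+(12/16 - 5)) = -0.00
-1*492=-492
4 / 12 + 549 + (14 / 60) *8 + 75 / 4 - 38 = 10639 / 20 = 531.95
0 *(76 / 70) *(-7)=0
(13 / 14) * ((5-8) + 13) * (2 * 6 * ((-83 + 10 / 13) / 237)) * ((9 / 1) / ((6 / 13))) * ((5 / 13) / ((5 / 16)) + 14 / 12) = -999515 / 553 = -1807.44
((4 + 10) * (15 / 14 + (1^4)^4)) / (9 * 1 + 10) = 29 / 19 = 1.53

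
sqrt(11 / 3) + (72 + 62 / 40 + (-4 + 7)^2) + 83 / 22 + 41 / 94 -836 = -7747153 / 10340 + sqrt(33) / 3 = -747.33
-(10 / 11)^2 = -100 / 121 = -0.83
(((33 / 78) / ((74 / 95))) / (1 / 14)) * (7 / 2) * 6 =159.68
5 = 5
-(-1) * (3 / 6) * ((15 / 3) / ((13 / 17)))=85 / 26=3.27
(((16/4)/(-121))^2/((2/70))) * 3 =1680/14641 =0.11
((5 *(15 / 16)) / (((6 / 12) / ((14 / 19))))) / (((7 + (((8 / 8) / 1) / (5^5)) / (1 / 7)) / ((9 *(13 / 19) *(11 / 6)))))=33515625 / 3009296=11.14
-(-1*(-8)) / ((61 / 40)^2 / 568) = -7270400 / 3721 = -1953.88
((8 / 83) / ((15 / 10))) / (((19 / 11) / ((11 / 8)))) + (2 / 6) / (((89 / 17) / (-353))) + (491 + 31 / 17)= 3367117639 / 7158003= 470.40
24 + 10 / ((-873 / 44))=23.50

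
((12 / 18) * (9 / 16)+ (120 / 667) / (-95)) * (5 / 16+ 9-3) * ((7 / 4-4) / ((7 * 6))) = -11461581 / 90840064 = -0.13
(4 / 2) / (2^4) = 0.12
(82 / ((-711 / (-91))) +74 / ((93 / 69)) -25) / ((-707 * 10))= -890419 / 155829870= -0.01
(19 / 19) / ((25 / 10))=2 / 5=0.40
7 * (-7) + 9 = -40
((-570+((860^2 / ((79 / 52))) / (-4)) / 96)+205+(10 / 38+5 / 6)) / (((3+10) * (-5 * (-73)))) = -1469489 / 4273347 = -0.34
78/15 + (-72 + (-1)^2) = -329/5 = -65.80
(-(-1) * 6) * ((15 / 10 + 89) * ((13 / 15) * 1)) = 470.60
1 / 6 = 0.17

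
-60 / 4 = -15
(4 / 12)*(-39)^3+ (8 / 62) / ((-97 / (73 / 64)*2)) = -1902637225 / 96224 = -19773.00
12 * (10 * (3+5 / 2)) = 660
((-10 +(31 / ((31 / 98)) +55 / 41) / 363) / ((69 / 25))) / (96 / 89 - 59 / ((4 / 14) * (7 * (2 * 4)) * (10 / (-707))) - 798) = 51533492000 / 7841309574681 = 0.01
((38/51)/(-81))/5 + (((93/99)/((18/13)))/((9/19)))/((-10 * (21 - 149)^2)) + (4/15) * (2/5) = 2601256417/24816844800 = 0.10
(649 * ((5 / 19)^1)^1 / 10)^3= 273359449 / 54872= 4981.77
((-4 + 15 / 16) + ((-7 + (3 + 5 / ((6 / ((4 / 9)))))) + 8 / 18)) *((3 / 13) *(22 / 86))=-0.37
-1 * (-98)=98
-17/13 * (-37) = 629/13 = 48.38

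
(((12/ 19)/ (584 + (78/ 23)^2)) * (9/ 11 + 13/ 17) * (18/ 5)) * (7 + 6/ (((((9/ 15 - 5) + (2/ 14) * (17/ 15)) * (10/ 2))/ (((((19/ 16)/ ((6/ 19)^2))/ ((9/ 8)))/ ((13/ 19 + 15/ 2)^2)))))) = 0.04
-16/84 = -4/21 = -0.19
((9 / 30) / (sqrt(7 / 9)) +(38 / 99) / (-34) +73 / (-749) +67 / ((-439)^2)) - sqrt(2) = -sqrt(2) - 26335663901 / 242937732807 +9* sqrt(7) / 70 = -1.18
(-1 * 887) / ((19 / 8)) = -7096 / 19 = -373.47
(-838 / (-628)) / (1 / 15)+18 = 11937 / 314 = 38.02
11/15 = 0.73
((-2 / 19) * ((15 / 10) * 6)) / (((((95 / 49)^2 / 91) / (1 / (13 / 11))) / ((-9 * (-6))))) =-179700444 / 171475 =-1047.97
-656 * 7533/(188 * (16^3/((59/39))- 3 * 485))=-20.99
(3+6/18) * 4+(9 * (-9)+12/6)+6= -179/3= -59.67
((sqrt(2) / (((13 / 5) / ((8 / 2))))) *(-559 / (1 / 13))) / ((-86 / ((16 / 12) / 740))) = 26 *sqrt(2) / 111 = 0.33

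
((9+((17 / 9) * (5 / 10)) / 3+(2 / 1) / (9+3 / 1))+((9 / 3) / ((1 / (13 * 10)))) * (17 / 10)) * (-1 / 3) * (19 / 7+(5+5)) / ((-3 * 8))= 1615973 / 13608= 118.75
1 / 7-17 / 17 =-0.86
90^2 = 8100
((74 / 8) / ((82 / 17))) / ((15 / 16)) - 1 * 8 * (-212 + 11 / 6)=1035278 / 615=1683.38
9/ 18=0.50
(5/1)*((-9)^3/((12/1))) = -1215/4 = -303.75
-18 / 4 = -9 / 2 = -4.50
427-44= 383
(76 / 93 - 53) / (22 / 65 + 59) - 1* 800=-287276245 / 358701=-800.88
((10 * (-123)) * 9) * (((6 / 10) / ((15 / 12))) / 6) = -4428 / 5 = -885.60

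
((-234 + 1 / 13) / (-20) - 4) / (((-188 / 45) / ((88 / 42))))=-3.86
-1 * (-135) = 135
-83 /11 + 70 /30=-172 /33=-5.21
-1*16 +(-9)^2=65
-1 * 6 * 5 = -30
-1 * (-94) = 94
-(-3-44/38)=4.16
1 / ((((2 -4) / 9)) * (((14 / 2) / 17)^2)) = -2601 / 98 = -26.54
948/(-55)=-948/55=-17.24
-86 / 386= -43 / 193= -0.22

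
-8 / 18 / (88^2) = -1 / 17424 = -0.00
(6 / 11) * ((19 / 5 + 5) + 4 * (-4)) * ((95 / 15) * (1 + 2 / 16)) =-1539 / 55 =-27.98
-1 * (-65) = 65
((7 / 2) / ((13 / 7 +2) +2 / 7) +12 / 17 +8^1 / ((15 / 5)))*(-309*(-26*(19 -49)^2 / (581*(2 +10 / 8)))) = 4625730000 / 286433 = 16149.43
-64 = -64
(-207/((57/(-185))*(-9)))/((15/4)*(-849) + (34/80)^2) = 6808000/290341527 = 0.02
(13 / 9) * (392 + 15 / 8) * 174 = 1187927 / 12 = 98993.92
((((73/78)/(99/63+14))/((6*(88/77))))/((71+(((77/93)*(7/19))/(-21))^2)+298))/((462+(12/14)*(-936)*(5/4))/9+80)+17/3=175846506682609069/31031729938315392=5.67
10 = 10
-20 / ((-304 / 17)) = 85 / 76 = 1.12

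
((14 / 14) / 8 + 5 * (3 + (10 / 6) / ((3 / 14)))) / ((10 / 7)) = 37.81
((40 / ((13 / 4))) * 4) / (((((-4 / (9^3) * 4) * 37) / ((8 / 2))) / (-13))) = 116640 / 37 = 3152.43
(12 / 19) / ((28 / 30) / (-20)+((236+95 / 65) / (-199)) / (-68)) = -158324400 / 7299439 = -21.69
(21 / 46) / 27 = 7 / 414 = 0.02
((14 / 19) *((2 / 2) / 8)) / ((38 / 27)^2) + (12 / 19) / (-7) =-33591 / 768208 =-0.04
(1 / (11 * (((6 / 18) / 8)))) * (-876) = -21024 / 11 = -1911.27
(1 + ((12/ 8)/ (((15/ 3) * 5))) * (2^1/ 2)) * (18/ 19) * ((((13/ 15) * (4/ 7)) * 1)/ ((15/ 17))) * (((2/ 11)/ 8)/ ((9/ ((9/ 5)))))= 11713/ 4571875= 0.00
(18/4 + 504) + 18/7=7155/14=511.07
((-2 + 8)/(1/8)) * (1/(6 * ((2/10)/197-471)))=-0.02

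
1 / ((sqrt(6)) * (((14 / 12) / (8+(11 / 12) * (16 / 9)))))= 260 * sqrt(6) / 189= 3.37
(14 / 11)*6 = 84 / 11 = 7.64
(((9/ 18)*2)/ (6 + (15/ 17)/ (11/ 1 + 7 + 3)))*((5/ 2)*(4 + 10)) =4165/ 719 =5.79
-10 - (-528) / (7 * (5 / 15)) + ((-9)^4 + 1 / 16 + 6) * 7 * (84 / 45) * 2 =36085459 / 210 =171835.52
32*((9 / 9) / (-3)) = -10.67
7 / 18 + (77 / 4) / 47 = 1351 / 1692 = 0.80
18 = 18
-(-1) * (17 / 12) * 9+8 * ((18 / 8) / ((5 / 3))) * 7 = 1767 / 20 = 88.35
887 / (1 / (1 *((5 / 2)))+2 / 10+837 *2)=4435 / 8373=0.53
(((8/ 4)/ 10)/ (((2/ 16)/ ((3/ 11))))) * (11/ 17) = 24/ 85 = 0.28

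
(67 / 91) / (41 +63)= 67 / 9464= 0.01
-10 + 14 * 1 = 4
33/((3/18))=198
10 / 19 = 0.53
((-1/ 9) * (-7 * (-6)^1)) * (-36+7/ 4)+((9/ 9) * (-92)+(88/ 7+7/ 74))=62548/ 777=80.50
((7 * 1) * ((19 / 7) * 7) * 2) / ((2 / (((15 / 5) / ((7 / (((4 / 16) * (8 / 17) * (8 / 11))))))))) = 912 / 187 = 4.88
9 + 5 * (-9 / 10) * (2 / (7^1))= 7.71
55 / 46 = 1.20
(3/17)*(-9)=-27/17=-1.59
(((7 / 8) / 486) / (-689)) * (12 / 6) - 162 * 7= -1518897751 / 1339416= -1134.00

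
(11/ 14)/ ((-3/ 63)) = -33/ 2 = -16.50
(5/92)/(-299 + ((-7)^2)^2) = 5/193384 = 0.00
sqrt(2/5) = sqrt(10)/5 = 0.63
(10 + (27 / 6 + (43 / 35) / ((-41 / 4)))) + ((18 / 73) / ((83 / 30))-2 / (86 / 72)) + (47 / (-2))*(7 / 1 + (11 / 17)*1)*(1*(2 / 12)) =-327122913604 / 19067400345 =-17.16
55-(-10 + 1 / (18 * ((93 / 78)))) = 18122 / 279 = 64.95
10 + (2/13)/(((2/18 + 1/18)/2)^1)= 154/13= 11.85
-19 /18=-1.06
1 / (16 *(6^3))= 1 / 3456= 0.00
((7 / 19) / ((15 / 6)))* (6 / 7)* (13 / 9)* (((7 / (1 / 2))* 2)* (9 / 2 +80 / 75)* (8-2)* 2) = 486304 / 1425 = 341.27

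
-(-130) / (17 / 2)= 260 / 17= 15.29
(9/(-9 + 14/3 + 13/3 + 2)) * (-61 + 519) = 2061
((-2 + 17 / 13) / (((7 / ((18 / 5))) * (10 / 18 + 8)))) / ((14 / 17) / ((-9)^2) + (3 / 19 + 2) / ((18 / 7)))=-76291308 / 1557060505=-0.05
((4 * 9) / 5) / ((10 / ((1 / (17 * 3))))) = 6 / 425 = 0.01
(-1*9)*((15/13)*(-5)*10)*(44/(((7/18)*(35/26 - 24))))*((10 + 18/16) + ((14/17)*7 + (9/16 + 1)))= -479135250/10013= -47851.32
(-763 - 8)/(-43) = 771/43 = 17.93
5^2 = 25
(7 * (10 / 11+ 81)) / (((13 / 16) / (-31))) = -3128272 / 143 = -21876.03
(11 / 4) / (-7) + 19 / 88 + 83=51019 / 616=82.82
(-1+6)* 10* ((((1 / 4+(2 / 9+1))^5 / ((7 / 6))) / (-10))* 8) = -237.13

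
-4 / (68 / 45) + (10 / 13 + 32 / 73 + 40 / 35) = -33497 / 112931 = -0.30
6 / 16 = 3 / 8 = 0.38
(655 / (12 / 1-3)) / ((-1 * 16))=-655 / 144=-4.55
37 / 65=0.57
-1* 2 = -2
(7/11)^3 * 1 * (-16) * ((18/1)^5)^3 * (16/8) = -74051127406456583749632/1331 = -55635708043919296581.24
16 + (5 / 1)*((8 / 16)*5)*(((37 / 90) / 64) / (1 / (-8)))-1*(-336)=101191 / 288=351.36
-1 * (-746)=746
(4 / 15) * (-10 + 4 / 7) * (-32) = 2816 / 35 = 80.46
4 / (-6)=-2 / 3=-0.67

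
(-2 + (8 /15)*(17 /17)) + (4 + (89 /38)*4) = 3392 /285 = 11.90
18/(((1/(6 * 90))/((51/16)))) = 61965/2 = 30982.50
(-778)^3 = -470910952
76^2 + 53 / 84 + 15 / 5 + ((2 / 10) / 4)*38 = 2428243 / 420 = 5781.53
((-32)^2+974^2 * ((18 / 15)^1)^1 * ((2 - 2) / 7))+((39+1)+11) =1075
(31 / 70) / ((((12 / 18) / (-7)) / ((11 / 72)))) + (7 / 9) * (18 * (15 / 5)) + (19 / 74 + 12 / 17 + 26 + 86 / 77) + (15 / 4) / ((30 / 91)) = 1877126047 / 23247840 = 80.74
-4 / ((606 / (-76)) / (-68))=-10336 / 303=-34.11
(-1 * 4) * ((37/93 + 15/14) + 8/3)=-3590/217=-16.54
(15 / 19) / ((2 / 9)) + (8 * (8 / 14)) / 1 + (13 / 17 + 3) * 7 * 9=1109249 / 4522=245.30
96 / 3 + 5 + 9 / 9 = 38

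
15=15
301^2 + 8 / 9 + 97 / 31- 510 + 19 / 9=2793011 / 31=90097.13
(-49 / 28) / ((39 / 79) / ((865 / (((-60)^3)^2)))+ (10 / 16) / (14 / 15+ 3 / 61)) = -172012862 / 2617289688126525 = -0.00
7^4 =2401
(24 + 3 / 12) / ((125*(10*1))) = 97 / 5000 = 0.02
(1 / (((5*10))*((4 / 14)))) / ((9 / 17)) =119 / 900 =0.13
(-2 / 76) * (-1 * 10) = 0.26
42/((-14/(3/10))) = -9/10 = -0.90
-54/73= -0.74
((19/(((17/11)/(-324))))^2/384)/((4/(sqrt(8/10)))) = 95530347*sqrt(5)/23120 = 9239.29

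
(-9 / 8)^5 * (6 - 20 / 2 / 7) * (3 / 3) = -59049 / 7168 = -8.24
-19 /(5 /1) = -3.80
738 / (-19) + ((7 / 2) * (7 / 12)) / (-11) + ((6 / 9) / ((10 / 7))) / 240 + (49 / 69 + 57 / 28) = -4394817407 / 121136400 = -36.28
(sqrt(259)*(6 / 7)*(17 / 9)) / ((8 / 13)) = 221*sqrt(259) / 84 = 42.34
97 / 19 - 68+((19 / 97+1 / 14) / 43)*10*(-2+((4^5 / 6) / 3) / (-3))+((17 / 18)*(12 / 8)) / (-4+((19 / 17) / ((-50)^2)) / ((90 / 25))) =-64.55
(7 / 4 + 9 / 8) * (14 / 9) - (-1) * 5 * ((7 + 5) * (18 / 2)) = 19601 / 36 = 544.47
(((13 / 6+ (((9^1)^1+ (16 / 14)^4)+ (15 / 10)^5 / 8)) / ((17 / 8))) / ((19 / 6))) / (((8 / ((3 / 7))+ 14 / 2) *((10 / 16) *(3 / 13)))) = 30121039 / 54286610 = 0.55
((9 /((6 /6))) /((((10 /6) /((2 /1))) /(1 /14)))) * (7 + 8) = 81 /7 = 11.57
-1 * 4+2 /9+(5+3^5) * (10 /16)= 1361 /9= 151.22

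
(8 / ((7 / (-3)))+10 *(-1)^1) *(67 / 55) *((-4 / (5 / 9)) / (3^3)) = 25192 / 5775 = 4.36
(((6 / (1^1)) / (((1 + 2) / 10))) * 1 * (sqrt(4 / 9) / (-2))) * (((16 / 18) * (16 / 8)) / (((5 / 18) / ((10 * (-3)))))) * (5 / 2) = 3200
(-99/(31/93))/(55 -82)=11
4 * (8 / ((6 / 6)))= 32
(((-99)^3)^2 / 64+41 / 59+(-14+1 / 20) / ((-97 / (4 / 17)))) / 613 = 457987726099551839 / 19084602560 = 23997760.74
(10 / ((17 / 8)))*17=80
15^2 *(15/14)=3375/14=241.07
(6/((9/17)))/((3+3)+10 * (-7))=-17/96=-0.18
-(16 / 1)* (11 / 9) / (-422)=88 / 1899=0.05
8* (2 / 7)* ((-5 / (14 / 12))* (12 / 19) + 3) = 624 / 931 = 0.67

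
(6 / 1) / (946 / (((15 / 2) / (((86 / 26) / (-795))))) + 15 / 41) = -38136150 / 1010221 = -37.75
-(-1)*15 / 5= 3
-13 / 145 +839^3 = 85635509242 / 145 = 590589718.91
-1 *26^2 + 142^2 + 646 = 20134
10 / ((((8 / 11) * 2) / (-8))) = -55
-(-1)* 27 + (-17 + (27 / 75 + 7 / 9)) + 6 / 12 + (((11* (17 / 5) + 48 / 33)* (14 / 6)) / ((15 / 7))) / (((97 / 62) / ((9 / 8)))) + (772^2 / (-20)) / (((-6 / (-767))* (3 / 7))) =-1707105546079 / 192060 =-8888397.10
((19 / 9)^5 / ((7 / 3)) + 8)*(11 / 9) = 39361817 / 1240029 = 31.74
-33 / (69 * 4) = -11 / 92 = -0.12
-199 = -199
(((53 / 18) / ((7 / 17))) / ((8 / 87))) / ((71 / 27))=235161 / 7952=29.57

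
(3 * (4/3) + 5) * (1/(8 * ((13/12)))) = 1.04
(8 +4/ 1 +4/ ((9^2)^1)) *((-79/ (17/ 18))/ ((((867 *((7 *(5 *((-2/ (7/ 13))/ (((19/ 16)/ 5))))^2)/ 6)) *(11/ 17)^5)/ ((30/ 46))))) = -3519330157/ 3756031422000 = -0.00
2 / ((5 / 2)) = 4 / 5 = 0.80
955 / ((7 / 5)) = 4775 / 7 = 682.14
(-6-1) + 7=0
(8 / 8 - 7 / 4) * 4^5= -768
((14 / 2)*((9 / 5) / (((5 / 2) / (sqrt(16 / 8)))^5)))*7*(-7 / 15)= -131712*sqrt(2) / 78125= -2.38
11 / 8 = 1.38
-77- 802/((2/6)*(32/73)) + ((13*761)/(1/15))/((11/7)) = 15640679/176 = 88867.49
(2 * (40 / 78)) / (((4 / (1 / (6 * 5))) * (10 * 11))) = 1 / 12870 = 0.00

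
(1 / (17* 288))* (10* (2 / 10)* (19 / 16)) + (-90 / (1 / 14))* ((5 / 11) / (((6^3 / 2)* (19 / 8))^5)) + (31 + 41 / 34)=6086500071501911297 / 188984370323890944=32.21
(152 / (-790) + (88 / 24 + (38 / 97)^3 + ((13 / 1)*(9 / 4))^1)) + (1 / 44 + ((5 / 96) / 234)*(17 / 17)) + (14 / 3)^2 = 4862574587374013 / 89082433851840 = 54.59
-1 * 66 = -66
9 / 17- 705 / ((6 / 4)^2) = -15953 / 51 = -312.80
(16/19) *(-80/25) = -256/95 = -2.69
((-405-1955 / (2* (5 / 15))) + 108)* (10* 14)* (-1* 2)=904260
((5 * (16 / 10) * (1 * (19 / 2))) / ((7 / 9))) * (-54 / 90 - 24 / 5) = -18468 / 35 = -527.66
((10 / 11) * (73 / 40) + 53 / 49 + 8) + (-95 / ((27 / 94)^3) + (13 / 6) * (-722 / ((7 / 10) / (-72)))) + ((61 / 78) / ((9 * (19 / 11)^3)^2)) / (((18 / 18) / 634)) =4072319377553049918695 / 25954042234364244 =156905.01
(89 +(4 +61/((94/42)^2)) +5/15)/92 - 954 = -25258231/26508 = -952.85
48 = 48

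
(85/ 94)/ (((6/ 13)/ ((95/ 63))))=104975/ 35532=2.95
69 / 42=1.64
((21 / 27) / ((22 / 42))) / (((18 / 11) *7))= 7 / 54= 0.13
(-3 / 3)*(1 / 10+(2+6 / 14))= -177 / 70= -2.53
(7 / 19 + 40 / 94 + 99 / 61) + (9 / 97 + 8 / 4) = 23828651 / 5283881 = 4.51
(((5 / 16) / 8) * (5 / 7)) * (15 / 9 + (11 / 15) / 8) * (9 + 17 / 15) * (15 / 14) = 20045 / 37632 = 0.53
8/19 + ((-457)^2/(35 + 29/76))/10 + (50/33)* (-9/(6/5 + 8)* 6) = 37602050364/64630115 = 581.80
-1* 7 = -7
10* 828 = 8280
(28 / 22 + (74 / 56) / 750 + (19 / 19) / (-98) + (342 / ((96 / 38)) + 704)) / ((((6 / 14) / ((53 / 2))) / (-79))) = -1422861640597 / 346500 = -4106382.80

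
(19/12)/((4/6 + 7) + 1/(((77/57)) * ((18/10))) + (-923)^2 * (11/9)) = 4389/2886357844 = 0.00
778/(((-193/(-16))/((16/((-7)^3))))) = -199168/66199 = -3.01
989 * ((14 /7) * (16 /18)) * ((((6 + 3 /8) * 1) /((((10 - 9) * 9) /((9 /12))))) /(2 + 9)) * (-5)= -84065 /198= -424.57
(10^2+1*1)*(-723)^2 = 52795629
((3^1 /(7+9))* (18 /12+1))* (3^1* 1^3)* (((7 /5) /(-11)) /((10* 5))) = -63 /17600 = -0.00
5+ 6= 11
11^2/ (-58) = -121/ 58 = -2.09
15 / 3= 5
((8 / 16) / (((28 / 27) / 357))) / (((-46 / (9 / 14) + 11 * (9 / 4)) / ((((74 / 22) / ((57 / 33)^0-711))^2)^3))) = -31797047386737 / 764779264070959194970000000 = -0.00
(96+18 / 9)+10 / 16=789 / 8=98.62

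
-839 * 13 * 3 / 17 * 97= -3173937 / 17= -186702.18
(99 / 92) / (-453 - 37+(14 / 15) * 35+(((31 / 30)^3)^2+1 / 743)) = -13405763250000 / 5682220926595391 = -0.00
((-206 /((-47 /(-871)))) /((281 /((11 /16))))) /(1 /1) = -986843 /105656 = -9.34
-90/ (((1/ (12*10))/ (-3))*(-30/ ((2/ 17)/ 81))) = -80/ 51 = -1.57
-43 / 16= -2.69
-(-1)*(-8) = -8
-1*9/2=-9/2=-4.50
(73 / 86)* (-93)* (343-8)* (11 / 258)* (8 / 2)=-8339155 / 1849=-4510.09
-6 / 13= -0.46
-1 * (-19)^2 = -361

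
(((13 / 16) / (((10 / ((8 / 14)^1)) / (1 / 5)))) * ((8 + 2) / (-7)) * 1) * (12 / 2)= -39 / 490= -0.08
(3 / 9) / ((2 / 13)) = 2.17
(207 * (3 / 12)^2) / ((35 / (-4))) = -207 / 140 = -1.48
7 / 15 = 0.47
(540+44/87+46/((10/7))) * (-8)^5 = -8163393536/435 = -18766421.92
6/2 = 3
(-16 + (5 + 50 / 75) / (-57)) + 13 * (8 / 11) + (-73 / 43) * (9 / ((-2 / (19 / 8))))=14881211 / 1294128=11.50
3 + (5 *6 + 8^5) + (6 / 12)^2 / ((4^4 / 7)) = 33588231 / 1024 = 32801.01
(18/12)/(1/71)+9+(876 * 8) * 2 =14131.50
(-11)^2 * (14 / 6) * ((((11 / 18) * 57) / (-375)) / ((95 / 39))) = -121121 / 11250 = -10.77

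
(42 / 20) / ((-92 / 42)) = -441 / 460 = -0.96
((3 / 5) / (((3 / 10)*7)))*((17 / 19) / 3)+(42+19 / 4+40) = 86.84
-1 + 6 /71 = -65 /71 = -0.92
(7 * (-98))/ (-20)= 343/ 10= 34.30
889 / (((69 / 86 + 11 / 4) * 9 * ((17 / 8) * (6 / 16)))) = 9786112 / 280449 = 34.89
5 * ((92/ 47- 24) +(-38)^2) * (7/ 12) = 584780/ 141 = 4147.38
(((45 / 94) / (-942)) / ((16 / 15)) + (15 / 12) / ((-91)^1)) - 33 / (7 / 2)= -57972349 / 6139328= -9.44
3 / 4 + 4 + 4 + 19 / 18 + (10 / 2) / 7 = 2651 / 252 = 10.52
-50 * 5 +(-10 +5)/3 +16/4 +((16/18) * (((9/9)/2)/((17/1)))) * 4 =-37877/153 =-247.56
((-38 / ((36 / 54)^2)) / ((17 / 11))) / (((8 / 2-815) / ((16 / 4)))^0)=-55.32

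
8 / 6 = 4 / 3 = 1.33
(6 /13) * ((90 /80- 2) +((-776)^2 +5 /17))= 245687571 /884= 277927.12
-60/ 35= -12/ 7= -1.71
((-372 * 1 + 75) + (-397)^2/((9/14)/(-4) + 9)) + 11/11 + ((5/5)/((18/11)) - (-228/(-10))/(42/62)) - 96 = 40206629/2310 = 17405.47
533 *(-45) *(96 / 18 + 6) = -271830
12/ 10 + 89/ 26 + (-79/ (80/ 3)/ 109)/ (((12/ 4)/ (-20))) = 136153/ 28340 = 4.80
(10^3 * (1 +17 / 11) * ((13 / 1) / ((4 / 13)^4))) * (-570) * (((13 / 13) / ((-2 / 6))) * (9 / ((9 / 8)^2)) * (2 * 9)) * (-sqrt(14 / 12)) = -1481459070000 * sqrt(42) / 11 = -872813826179.50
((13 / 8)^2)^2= 28561 / 4096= 6.97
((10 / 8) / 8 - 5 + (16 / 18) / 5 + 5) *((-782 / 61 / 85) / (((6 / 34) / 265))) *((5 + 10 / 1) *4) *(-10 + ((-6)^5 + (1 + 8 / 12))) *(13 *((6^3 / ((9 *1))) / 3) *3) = 6052206402814 / 549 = 11024055378.53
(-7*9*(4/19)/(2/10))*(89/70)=-1602/19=-84.32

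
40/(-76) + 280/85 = 894/323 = 2.77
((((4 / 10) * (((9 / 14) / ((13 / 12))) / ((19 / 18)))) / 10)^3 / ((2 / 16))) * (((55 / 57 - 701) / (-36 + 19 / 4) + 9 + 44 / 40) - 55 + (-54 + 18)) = -145814893901568 / 27401262916015625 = -0.01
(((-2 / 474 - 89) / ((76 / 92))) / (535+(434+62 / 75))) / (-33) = 12129050 / 3602881821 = 0.00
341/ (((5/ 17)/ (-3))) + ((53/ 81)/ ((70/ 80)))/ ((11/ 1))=-108465547/ 31185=-3478.13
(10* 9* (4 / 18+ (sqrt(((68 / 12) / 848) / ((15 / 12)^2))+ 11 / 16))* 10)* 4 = 240* sqrt(2703) / 53+ 3275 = 3510.43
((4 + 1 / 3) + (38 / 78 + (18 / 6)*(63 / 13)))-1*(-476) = 19319 / 39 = 495.36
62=62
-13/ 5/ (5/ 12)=-156/ 25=-6.24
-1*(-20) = 20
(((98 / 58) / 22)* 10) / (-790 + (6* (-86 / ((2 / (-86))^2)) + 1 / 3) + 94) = -735 / 913724141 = -0.00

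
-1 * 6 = -6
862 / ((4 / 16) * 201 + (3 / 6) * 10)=3448 / 221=15.60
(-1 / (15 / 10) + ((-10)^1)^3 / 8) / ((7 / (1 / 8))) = -2.24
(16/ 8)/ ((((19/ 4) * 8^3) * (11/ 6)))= 3/ 6688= 0.00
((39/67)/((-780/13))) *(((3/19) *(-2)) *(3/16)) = 117/203680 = 0.00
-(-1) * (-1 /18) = -1 /18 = -0.06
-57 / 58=-0.98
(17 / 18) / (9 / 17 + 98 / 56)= 578 / 1395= 0.41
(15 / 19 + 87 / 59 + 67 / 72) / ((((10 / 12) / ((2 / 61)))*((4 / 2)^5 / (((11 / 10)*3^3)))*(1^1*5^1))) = 25526457 / 1094096000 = 0.02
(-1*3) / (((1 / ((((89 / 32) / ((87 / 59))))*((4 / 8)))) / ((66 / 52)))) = -173283 / 48256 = -3.59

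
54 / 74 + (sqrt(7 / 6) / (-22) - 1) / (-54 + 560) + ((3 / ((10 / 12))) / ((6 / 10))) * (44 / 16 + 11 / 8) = 953989 / 37444 - sqrt(42) / 66792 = 25.48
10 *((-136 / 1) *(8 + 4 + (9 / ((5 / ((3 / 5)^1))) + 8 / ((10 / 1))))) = -94384 / 5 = -18876.80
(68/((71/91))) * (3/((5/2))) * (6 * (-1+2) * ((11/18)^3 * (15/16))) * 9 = 2059057/1704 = 1208.37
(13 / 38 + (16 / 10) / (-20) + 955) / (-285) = -907499 / 270750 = -3.35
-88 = -88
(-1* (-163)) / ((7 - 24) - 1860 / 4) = -163 / 482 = -0.34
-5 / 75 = -1 / 15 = -0.07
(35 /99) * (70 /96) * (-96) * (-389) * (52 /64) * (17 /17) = 6194825 /792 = 7821.75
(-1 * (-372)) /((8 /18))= 837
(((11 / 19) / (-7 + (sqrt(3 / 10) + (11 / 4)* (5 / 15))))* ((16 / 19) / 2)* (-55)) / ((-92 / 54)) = -1.42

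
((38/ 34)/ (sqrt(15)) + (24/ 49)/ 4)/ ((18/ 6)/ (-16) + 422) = 96/ 330701 + 304*sqrt(15)/ 1720995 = 0.00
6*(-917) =-5502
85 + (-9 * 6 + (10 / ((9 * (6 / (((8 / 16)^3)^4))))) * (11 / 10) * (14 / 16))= 54853709 / 1769472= 31.00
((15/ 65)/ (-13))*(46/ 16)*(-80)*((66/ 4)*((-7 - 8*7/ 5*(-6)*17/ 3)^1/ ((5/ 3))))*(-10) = -25534278/ 169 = -151090.40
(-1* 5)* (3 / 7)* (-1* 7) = 15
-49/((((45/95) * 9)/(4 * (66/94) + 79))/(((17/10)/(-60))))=12170963/456840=26.64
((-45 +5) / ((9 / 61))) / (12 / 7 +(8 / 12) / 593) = -5064220 / 32043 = -158.04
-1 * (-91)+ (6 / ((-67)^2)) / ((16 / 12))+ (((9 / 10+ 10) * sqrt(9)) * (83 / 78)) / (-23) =2402238947 / 26844220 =89.49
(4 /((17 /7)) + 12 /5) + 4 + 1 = 769 /85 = 9.05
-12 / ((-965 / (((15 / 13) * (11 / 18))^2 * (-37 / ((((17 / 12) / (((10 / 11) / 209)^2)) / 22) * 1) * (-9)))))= 1332000 / 2201875819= 0.00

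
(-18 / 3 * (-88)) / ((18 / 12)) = 352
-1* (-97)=97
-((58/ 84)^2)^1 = -841/ 1764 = -0.48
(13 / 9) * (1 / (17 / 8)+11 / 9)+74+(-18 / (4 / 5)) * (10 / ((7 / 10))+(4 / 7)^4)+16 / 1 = -764991173 / 3306177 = -231.38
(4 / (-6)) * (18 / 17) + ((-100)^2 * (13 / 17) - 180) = 126928 / 17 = 7466.35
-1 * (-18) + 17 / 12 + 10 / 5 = 257 / 12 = 21.42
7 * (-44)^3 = -596288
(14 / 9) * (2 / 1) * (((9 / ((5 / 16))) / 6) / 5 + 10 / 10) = 1372 / 225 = 6.10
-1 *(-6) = 6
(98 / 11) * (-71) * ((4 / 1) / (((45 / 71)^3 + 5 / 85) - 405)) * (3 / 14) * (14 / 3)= 169343442184 / 27085412189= 6.25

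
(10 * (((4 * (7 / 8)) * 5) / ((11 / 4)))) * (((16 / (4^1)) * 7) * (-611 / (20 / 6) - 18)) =-358680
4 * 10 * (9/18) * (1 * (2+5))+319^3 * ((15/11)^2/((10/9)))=108653275/2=54326637.50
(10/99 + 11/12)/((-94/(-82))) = 16523/18612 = 0.89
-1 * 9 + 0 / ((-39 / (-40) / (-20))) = -9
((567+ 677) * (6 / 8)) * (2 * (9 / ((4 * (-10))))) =-8397 / 20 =-419.85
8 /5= 1.60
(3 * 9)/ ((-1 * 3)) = -9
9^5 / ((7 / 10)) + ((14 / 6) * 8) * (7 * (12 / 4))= 593234 / 7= 84747.71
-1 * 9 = -9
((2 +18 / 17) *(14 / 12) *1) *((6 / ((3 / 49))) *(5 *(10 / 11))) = 891800 / 561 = 1589.66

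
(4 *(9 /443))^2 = 1296 /196249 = 0.01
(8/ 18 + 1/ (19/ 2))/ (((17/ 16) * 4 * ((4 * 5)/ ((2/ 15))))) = 188/ 218025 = 0.00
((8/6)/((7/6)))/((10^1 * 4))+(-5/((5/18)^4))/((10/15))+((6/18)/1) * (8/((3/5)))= -9885007/7875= -1255.24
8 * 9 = 72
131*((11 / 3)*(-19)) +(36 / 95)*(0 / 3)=-27379 / 3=-9126.33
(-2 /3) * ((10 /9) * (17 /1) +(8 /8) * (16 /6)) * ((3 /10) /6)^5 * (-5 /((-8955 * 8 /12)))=-97 /25790400000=-0.00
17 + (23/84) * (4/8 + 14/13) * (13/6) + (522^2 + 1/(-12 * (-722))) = 272501.94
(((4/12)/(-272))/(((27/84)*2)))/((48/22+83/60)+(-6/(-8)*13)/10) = -385/916929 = -0.00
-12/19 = -0.63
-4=-4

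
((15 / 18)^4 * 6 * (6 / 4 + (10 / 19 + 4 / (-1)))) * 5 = -28.55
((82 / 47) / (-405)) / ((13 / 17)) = -1394 / 247455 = -0.01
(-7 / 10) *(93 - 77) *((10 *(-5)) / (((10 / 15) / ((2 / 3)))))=560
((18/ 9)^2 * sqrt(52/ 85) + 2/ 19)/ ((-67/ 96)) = -768 * sqrt(1105)/ 5695 - 192/ 1273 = -4.63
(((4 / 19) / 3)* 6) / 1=8 / 19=0.42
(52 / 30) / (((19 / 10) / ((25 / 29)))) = 1300 / 1653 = 0.79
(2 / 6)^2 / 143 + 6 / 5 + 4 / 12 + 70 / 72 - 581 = -14890427 / 25740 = -578.49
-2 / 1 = -2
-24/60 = -2/5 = -0.40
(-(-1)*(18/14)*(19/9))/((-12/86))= -817/42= -19.45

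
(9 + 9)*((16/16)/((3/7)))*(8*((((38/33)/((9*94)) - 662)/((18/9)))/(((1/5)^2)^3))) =-1737746427.04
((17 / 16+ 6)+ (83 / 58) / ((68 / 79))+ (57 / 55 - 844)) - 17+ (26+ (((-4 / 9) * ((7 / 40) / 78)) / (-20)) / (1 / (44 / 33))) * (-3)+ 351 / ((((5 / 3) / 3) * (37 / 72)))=8457331556227 / 28171400400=300.21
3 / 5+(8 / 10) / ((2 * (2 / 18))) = 21 / 5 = 4.20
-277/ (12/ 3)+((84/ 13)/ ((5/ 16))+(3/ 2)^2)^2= 30852221/ 67600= 456.39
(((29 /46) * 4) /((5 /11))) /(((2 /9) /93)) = 267003 /115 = 2321.77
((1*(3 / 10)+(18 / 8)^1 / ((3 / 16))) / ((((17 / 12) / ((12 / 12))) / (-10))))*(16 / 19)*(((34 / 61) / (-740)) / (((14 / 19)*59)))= 5904 / 4660705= 0.00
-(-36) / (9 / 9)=36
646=646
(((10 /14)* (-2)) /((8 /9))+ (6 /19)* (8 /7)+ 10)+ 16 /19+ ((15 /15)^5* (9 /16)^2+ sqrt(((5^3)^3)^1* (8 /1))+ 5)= 507733 /34048+ 1250* sqrt(10)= 3967.76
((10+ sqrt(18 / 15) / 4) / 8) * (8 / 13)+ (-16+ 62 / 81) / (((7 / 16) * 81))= sqrt(30) / 260+ 202598 / 597051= 0.36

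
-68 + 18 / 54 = -203 / 3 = -67.67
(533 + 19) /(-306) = -92 /51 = -1.80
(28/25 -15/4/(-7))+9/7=2059/700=2.94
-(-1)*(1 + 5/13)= 18/13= 1.38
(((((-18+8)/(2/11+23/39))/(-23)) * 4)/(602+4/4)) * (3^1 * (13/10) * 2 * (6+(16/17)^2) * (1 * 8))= 236762240/147410519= 1.61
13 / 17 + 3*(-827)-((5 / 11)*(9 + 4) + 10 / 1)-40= -474259 / 187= -2536.14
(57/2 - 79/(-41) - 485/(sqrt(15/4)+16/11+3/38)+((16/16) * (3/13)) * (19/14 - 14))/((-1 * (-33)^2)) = -254960448794/496371728853+175085 * sqrt(15)/1099503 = 0.10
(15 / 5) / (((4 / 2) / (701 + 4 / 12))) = 1052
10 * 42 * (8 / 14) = 240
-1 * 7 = -7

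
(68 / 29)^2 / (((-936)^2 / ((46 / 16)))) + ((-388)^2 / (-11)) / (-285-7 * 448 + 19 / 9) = 249571862509909 / 62345897808480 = 4.00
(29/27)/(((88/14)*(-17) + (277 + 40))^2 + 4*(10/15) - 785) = 49/1978920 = 0.00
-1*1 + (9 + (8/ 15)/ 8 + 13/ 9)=428/ 45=9.51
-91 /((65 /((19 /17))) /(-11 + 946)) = -1463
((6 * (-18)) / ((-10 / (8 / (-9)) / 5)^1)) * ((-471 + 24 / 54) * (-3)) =-67760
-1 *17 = -17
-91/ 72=-1.26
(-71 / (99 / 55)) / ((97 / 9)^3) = -28755 / 912673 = -0.03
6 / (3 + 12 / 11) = 22 / 15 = 1.47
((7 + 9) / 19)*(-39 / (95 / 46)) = -28704 / 1805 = -15.90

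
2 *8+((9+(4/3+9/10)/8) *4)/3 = 5107/180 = 28.37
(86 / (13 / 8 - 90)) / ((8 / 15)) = -1290 / 707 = -1.82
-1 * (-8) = 8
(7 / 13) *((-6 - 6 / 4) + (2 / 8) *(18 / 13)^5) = -32372277 / 9653618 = -3.35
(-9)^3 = -729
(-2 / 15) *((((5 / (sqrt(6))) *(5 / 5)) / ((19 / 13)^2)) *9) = -169 *sqrt(6) / 361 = -1.15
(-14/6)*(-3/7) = 1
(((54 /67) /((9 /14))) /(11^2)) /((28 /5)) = 15 /8107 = 0.00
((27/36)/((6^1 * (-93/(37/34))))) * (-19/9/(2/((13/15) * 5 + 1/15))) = 7733/1138320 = 0.01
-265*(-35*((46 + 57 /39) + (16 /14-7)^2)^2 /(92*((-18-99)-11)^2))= 898665149925 /21843820544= 41.14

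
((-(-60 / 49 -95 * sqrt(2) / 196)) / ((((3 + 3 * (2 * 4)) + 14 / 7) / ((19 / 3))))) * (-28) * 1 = -1520 / 203 -1805 * sqrt(2) / 609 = -11.68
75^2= 5625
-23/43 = -0.53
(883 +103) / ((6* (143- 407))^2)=493 / 1254528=0.00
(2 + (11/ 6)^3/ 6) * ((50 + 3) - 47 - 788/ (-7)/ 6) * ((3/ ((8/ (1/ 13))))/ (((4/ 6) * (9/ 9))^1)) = 19615/ 6048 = 3.24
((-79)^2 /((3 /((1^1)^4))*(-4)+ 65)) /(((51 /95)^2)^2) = 508333350625 /358555653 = 1417.73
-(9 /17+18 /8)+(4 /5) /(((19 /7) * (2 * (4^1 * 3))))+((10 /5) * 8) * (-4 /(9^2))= -1861369 /523260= -3.56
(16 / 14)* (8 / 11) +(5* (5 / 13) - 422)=-419665 / 1001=-419.25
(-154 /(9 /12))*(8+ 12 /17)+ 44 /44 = -91117 /51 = -1786.61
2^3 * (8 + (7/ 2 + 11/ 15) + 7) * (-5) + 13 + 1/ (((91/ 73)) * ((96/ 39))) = -508037/ 672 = -756.01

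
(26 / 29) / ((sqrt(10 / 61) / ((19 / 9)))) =247 * sqrt(610) / 1305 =4.67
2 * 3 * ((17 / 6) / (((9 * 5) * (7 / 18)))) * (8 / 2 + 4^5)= 34952 / 35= 998.63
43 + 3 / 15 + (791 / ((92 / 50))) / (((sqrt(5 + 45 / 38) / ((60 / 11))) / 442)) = 216 / 5 + 52443300 * sqrt(8930) / 11891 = 416814.08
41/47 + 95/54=6679/2538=2.63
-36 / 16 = -9 / 4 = -2.25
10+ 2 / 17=172 / 17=10.12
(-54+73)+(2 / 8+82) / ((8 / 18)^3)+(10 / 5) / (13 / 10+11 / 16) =956.89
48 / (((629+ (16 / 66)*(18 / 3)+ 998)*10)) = 88 / 29855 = 0.00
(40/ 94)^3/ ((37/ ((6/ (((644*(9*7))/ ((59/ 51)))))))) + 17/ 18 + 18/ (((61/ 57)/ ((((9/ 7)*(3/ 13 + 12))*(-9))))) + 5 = -2494515624779714605/ 1050542986486266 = -2374.50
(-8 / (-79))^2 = 64 / 6241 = 0.01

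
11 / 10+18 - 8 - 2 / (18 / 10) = 899 / 90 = 9.99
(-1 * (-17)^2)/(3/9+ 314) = -867/943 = -0.92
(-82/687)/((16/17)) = -697/5496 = -0.13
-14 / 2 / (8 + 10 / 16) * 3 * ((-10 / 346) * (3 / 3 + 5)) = 0.42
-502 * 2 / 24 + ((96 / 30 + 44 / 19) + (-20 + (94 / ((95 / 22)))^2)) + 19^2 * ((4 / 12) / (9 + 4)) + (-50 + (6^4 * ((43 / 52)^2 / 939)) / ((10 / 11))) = 180379649183 / 477395425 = 377.84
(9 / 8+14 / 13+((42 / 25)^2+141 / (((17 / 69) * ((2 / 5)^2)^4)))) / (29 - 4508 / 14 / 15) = 92635054464567 / 799136000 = 115919.01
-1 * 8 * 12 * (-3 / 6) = 48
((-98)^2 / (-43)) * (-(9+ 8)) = 163268 / 43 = 3796.93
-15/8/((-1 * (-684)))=-5/1824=-0.00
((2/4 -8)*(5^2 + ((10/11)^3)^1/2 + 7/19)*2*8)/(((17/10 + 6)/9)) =-1004464800/278179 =-3610.86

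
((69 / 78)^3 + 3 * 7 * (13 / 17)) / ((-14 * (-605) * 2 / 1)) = 0.00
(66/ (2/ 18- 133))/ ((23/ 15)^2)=-0.21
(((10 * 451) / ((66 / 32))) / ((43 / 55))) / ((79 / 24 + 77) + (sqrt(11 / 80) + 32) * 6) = 10.19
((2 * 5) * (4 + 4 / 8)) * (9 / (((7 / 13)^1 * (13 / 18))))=7290 / 7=1041.43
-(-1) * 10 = 10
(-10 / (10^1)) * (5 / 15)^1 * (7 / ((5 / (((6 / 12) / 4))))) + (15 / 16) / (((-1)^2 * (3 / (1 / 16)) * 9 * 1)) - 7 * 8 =-645767 / 11520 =-56.06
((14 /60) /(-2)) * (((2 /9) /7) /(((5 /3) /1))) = -1 /450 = -0.00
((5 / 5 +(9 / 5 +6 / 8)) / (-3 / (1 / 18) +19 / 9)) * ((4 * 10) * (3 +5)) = -21.89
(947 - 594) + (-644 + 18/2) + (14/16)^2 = -17999/64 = -281.23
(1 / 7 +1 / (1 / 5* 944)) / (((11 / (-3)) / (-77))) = 2937 / 944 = 3.11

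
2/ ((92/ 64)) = 32/ 23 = 1.39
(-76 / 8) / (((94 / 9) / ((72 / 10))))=-6.55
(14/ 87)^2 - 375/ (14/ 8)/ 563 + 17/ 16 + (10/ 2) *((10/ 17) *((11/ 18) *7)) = 107825590373/ 8113604688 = 13.29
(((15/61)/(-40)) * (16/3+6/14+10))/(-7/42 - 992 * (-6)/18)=-331/1128988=-0.00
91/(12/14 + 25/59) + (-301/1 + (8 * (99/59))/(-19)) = -136784134/593009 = -230.66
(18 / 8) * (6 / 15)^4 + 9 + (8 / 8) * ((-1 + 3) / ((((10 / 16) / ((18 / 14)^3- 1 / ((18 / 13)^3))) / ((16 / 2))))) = 8411430067 / 156279375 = 53.82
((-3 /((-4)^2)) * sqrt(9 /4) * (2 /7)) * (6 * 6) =-81 /28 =-2.89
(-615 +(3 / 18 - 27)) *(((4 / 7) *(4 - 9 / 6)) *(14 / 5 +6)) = -169444 / 21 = -8068.76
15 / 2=7.50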